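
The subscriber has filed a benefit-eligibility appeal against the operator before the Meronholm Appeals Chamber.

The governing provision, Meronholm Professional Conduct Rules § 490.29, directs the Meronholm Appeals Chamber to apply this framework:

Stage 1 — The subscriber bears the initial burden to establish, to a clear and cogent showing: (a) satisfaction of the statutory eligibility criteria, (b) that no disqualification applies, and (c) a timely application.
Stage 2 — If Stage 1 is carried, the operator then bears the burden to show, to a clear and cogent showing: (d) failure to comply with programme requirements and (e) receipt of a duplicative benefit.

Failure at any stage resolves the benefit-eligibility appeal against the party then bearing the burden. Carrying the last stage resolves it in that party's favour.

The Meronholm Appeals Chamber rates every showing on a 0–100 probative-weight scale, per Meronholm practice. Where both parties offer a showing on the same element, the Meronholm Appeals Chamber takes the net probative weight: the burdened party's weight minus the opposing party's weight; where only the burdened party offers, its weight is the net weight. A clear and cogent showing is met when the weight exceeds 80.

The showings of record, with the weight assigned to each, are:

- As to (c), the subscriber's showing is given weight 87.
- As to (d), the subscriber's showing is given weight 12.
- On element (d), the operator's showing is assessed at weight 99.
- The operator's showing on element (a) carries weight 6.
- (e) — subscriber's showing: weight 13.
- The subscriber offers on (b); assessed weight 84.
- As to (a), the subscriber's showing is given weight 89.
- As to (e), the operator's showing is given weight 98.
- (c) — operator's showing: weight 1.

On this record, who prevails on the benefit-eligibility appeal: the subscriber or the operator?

At Stage 1 the subscriber must meet a clear and cogent showing (weight exceeds 80): on (a) the weight is 89 less the opposing 6 gives net 83, which does exceed 80, so (a) meets the standard; on (b) the weight is 84, > 80, so (b) meets the standard; on (c) the weight is 87 less the opposing 1 gives net 86, which does exceed 80, so (c) meets the standard.
  Stage 1 carried; the burden shifts to the operator.
At Stage 2 the operator must meet a clear and cogent showing (weight exceeds 80): on (d) the weight is 99 less the opposing 12 gives net 87, which does exceed 80, so (d) meets the standard; on (e) the weight is 98 less the opposing 13 gives net 85, > 80, so (e) meets the standard.
  All elements met at the final stage.
With every stage satisfied, the operator prevails.

operator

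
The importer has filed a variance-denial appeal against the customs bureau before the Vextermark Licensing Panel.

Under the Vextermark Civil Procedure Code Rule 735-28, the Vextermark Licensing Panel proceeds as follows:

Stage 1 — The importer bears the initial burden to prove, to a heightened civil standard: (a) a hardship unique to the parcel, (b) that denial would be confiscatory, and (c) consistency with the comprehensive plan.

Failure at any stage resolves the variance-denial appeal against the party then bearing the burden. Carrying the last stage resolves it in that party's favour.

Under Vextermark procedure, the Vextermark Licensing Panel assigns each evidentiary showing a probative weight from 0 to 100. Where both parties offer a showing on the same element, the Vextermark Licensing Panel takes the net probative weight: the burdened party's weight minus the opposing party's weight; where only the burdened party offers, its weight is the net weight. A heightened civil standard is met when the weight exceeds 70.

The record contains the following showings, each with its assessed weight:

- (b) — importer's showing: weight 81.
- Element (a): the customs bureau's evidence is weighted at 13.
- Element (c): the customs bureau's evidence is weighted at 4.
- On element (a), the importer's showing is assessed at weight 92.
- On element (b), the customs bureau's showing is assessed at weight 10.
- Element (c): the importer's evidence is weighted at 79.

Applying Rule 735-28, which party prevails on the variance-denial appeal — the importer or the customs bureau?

Stage 1 (importer, a heightened civil standard, weight exceeds 70): (a) net 92−13=79 > 70 — meets; (b) net 81−10=71 > 70 — meets; (c) net 79−4=75 > 70 — meets.
  All elements met at the final stage.
All stages carried — the importer prevails.

importer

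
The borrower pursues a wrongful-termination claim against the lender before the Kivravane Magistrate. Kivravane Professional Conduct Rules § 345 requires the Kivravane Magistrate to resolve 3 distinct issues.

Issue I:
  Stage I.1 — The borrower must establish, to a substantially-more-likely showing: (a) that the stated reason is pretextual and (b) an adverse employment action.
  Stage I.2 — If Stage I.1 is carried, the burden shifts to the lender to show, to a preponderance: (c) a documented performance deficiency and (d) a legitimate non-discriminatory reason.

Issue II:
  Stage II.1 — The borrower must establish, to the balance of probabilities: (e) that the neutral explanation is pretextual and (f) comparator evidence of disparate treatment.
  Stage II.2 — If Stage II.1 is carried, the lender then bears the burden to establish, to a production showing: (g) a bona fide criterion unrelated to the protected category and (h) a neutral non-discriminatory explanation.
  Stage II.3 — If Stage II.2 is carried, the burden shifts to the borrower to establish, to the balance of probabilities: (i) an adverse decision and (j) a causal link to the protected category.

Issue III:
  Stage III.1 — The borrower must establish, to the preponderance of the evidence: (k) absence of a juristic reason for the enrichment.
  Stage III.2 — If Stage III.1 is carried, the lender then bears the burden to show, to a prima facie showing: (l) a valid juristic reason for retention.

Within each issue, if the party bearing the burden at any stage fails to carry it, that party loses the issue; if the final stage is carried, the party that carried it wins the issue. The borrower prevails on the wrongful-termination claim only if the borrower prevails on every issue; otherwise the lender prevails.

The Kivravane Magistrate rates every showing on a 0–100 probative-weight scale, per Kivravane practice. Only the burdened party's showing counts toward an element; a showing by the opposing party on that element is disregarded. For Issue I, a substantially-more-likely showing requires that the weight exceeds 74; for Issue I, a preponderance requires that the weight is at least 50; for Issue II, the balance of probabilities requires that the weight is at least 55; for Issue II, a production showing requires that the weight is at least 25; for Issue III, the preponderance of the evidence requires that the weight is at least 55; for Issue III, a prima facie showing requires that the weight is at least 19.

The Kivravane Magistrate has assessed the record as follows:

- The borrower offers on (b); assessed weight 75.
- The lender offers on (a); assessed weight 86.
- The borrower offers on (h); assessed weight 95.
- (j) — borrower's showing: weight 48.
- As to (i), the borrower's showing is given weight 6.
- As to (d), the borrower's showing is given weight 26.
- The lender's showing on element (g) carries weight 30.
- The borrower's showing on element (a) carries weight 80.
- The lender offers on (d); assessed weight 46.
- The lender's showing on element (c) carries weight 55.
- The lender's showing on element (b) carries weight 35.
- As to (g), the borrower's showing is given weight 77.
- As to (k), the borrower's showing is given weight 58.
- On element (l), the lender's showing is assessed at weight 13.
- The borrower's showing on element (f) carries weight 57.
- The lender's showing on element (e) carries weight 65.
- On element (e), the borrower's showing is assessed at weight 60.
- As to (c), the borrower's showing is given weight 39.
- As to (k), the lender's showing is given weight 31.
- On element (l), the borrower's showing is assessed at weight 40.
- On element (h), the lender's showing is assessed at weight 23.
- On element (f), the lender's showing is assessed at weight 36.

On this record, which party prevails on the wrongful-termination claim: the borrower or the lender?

borrower

— Issue I —
At Stage I.1 the borrower must meet a substantially-more-likely showing (weight exceeds 74): on (a) the weight is 80 (the lender's 86 is given no effect), which does exceed 74, so (a) meets the standard; on (b) the weight is 75 (the lender's 35 is given no effect), > 74, so (b) meets the standard.
  Stage I.1 is satisfied; the onus moves to the lender.
At Stage I.2 the lender must meet a preponderance (weight is at least 50): on (c) the weight is 55 (the borrower's 39 is given no effect), ≥ 50, so (c) meets the standard; on (d) the weight is 46 (the borrower's 26 is given no effect), < 50, so (d) does not meet the standard.
  Stage I.2 not carried; the lender fails its burden.
The borrower prevails on this issue.
— Issue II —
Stage II.1 (borrower, the balance of probabilities, weight is at least 55): (e) 60 (lender's 65 disregarded) ≥ 55 — meets; (f) 57 (lender's 36 disregarded) ≥ 55 — meets.
  The borrower carries Stage II.1; the lender now bears the burden.
Stage II.2 (lender, a production showing, weight is at least 25): (g) 30 (borrower's 77 disregarded) ≥ 25 — meets; (h) 23 (borrower's 95 disregarded) < 25 — fails.
  Not every element is met, so the lender fails to carry Stage II.2.
So the borrower prevails on this issue.
— Issue III —
Stage III.1 (borrower, the preponderance of the evidence, weight is at least 55): (k) 58 (lender's 31 disregarded) ≥ 55 — meets.
  Stage III.1 carried; the burden shifts to the lender.
Stage III.2 (lender, a prima facie showing, weight is at least 19): (l) 13 (borrower's 40 disregarded) < 19 — fails.
  Stage III.2 not carried; the lender fails its burden.
The analysis ends at Stage III.2; the borrower prevails on this issue.
Per-issue: Issue I → borrower; Issue II → borrower; Issue III → borrower. The borrower must prevail on every issue; overall, the borrower prevails.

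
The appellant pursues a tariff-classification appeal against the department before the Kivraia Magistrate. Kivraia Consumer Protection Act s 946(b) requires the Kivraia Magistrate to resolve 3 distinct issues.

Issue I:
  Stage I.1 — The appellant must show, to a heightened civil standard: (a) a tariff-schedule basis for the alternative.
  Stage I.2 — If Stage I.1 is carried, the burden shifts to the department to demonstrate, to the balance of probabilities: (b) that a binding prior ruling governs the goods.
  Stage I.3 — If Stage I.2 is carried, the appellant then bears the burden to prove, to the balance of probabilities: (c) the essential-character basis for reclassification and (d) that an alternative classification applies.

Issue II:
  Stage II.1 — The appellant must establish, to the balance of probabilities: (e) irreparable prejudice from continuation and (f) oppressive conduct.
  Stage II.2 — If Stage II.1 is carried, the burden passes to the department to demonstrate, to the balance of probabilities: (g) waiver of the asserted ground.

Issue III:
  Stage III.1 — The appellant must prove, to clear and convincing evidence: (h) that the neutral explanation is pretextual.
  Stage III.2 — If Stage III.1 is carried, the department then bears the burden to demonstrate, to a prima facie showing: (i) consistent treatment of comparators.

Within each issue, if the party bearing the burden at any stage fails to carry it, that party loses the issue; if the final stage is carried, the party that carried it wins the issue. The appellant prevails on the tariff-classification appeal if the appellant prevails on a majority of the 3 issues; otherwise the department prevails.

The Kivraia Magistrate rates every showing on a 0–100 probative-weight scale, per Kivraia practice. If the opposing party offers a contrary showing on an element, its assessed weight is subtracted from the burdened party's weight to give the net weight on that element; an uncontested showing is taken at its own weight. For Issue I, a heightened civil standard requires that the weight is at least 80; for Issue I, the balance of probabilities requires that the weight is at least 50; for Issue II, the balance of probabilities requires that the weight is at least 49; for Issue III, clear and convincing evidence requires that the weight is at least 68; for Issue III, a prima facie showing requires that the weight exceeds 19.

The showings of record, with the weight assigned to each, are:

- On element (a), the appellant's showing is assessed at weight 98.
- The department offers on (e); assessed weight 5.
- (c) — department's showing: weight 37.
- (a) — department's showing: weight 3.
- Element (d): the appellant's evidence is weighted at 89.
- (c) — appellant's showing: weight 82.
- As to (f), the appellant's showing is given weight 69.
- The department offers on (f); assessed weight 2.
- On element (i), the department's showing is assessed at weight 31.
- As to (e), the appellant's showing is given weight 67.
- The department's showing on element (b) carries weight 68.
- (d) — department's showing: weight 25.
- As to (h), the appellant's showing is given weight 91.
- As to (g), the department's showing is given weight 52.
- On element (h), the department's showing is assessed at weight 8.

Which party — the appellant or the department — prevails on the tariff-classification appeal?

department

— Issue I —
Stage I.1 (appellant, a heightened civil standard, weight is at least 80): (a) net 98−3=95 ≥ 80 — meets.
  Stage I.1 is satisfied; the onus moves to the department.
Stage I.2 (department, the balance of probabilities, weight is at least 50): (b) 68 ≥ 50 — meets.
  Stage I.2 carried; the burden shifts to the appellant.
Stage I.3 (appellant, the balance of probabilities, weight is at least 50): (c) net 82−37=45 < 50 — fails; (d) net 89−25=64 ≥ 50 — meets.
  Stage I.3 not carried; the appellant fails its burden.
So the department prevails on this issue.
— Issue II —
Stage II.1 (appellant, the balance of probabilities, weight is at least 49): (e) net 67−5=62 ≥ 49 — meets; (f) net 69−2=67 ≥ 49 — meets.
  Stage II.1 is satisfied; the onus moves to the department.
Stage II.2 (department, the balance of probabilities, weight is at least 49): (g) 52 ≥ 49 — meets.
  Stage II.2 carried; the final stage is satisfied.
Every stage carried; the department prevails on this issue.
— Issue III —
Stage III.1 (appellant, clear and convincing evidence, weight is at least 68): (h) net 91−8=83 ≥ 68 — meets.
  All elements met. The burden passes to the department.
Stage III.2 (department, a prima facie showing, weight exceeds 19): (i) 31 > 19 — meets.
  All elements met at the final stage.
With every stage satisfied, the department prevails on this issue.
Per-issue: Issue I → department; Issue II → department; Issue III → department. The appellant must prevail on a majority of issues; overall, the department prevails.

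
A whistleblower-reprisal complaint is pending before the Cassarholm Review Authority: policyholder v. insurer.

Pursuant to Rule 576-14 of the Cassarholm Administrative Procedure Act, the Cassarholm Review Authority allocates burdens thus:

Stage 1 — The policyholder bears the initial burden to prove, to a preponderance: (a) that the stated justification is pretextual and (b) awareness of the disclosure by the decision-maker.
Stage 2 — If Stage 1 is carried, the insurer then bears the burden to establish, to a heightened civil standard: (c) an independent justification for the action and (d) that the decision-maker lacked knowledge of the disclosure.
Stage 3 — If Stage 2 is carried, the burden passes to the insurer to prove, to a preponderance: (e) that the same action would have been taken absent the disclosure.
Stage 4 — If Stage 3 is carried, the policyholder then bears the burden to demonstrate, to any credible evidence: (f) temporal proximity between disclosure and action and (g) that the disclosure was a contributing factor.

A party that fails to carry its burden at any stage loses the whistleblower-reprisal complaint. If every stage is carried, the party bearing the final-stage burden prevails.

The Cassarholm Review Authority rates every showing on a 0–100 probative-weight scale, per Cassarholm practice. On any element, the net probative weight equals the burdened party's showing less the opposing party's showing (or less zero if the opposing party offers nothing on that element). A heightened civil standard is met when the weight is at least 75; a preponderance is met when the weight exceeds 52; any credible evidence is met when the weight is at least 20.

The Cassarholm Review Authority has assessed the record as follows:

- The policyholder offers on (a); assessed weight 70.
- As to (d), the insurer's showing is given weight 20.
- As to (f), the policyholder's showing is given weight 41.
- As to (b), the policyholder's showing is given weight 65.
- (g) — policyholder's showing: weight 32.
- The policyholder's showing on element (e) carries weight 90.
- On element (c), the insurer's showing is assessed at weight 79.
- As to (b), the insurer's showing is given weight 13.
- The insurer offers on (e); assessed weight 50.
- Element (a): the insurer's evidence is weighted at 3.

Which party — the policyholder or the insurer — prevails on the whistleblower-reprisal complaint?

insurer

Stage 1 (policyholder, a preponderance, weight exceeds 52): (a) net 70−3=67 > 52 — meets; (b) net 65−13=52 ≤ 52 — fails.
  Not every element is met, so the policyholder fails to carry Stage 1.
So the insurer prevails.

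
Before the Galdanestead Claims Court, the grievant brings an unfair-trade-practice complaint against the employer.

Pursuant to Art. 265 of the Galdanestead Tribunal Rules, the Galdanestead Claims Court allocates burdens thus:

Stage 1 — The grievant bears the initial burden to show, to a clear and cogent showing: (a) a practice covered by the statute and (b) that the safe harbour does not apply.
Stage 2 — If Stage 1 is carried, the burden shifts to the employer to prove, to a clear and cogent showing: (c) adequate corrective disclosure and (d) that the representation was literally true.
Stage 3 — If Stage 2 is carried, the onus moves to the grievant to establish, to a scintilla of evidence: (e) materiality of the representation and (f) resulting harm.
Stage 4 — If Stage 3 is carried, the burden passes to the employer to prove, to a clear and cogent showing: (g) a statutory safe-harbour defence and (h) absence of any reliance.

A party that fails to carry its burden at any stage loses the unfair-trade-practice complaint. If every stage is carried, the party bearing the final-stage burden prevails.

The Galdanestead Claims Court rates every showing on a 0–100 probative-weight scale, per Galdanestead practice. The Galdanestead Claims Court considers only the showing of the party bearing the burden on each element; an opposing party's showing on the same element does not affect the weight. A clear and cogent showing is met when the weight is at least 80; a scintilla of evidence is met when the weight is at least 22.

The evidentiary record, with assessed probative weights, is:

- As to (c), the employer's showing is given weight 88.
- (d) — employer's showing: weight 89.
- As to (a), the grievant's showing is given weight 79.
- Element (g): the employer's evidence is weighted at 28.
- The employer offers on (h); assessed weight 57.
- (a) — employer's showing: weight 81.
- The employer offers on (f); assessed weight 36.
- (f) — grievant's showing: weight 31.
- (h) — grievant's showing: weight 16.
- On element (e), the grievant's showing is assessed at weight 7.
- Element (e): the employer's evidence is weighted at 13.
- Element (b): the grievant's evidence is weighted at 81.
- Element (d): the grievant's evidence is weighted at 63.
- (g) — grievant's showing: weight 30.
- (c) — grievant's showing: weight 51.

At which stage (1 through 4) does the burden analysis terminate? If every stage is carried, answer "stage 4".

stage 1

Stage 1 (grievant, a clear and cogent showing, weight is at least 80): (a) 79 (employer's 81 disregarded) < 80 — fails; (b) 81 ≥ 80 — meets.
  Not every element is met, so the grievant fails to carry Stage 1.
The employer prevails.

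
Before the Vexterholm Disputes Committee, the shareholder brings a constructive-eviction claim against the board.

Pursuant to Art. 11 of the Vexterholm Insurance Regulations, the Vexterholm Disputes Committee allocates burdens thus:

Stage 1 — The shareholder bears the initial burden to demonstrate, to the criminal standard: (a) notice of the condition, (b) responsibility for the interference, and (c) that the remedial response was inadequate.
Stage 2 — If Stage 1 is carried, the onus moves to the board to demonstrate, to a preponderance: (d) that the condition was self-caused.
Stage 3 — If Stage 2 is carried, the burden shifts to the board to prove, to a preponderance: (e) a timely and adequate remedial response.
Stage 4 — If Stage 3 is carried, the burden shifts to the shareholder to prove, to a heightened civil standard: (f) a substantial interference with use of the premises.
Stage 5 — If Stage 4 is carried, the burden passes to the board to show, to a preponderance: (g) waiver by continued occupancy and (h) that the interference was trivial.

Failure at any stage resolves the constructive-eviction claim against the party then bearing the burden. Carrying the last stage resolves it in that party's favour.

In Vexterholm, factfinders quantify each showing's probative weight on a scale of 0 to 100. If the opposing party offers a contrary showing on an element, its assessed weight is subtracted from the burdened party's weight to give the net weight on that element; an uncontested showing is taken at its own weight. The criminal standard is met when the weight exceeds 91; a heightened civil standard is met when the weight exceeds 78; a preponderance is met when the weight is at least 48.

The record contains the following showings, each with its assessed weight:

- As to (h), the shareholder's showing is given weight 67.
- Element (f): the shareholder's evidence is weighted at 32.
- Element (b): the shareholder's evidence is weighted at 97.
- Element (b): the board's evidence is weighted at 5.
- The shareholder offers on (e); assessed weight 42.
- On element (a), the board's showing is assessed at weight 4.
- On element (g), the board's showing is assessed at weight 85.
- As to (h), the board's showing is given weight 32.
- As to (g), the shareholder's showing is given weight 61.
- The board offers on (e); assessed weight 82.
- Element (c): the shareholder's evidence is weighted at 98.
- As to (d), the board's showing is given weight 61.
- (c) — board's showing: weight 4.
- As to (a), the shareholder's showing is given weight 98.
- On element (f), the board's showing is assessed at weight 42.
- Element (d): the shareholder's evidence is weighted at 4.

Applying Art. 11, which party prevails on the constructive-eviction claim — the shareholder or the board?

At Stage 1 the shareholder must meet the criminal standard (weight exceeds 91): on (a) the weight is 98 less the opposing 4 gives net 94, > 91, so (a) meets the standard; on (b) the weight is 97 less the opposing 5 gives net 92, > 91, so (b) meets the standard; on (c) the weight is 98 less the opposing 4 gives net 94, which does exceed 91, so (c) meets the standard.
  The shareholder carries Stage 1; the board now bears the burden.
At Stage 2 the board must meet a preponderance (weight is at least 48): on (d) the weight is 61 less the opposing 4 gives net 57, which does reach 48, so (d) meets the standard.
  All elements met. The board retains the burden for Stage 3.
At Stage 3 the board must meet a preponderance (weight is at least 48): on (e) the weight is 82 less the opposing 42 gives net 40, < 48, so (e) does not meet the standard.
  Stage 3 not carried; the board fails its burden.
So the shareholder prevails.

shareholder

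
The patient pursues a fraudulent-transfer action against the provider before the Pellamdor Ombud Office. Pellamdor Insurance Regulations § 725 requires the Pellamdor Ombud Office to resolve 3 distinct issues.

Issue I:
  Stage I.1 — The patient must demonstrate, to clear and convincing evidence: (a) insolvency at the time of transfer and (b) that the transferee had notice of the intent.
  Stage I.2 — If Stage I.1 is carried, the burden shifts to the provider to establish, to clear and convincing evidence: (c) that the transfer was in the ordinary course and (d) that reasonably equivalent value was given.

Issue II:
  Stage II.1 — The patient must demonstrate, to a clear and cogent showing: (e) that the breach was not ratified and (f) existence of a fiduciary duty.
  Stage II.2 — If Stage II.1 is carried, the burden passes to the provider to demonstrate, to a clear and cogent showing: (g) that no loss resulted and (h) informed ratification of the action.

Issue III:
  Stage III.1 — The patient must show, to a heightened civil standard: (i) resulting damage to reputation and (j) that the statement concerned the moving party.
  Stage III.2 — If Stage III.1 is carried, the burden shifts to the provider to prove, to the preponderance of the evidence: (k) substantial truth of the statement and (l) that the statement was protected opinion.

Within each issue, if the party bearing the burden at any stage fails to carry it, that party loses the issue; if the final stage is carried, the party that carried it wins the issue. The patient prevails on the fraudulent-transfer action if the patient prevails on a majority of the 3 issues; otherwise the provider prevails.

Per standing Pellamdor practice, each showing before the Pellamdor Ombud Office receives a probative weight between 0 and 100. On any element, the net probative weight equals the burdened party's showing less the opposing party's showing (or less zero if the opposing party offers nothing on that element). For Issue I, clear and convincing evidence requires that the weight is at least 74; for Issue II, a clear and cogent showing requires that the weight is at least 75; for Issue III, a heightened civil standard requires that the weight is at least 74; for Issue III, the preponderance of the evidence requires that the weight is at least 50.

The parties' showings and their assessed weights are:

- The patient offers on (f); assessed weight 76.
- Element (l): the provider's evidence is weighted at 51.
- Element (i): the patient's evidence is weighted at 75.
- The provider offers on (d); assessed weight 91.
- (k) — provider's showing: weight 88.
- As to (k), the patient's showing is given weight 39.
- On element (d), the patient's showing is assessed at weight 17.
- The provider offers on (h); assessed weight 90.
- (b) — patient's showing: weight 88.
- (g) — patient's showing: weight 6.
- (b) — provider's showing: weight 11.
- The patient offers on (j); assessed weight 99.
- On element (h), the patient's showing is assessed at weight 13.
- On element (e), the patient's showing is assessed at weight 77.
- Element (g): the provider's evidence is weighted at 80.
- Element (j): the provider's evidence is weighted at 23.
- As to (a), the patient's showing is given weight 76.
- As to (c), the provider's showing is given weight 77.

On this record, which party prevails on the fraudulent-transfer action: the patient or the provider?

patient

— Issue I —
Stage I.1 — burden on patient; standard: clear and convincing evidence (weight is at least 74).
    (a): 76 ≥ 74 [met]
    (b): 88 − 11 = 77 ≥ 74 [met]
  Stage I.1 is satisfied; the onus moves to the provider.
Stage I.2 — burden on provider; standard: clear and convincing evidence (weight is at least 74).
    (c): 77 ≥ 74 [met]
    (d): 91 − 17 = 74 ≥ 74 [met]
  The provider carries the last stage.
With every stage satisfied, the provider prevails on this issue.
— Issue II —
Stage II.1 (patient, a clear and cogent showing, weight is at least 75): (e) 77 ≥ 75 — meets; (f) 76 ≥ 75 — meets.
  Stage II.1 is satisfied; the onus moves to the provider.
Stage II.2 (provider, a clear and cogent showing, weight is at least 75): (g) net 80−6=74 < 75 — fails; (h) net 90−13=77 ≥ 75 — meets.
  Stage II.2 not carried; the provider fails its burden.
The patient prevails on this issue.
— Issue III —
At Stage III.1 the patient must meet a heightened civil standard (weight is at least 74): on (i) the weight is 75, ≥ 74, so (i) meets the standard; on (j) the weight is 99 less the opposing 23 gives net 76, ≥ 74, so (j) meets the standard.
  All elements met. The burden passes to the provider.
At Stage III.2 the provider must meet the preponderance of the evidence (weight is at least 50): on (k) the weight is 88 less the opposing 39 gives net 49, < 50, so (k) does not meet the standard; on (l) the weight is 51, ≥ 50, so (l) meets the standard.
  Not every element is met, so the provider fails to carry Stage III.2.
The patient prevails on this issue.
Per-issue: Issue I → provider; Issue II → patient; Issue III → patient. The patient must prevail on a majority of issues; overall, the patient prevails.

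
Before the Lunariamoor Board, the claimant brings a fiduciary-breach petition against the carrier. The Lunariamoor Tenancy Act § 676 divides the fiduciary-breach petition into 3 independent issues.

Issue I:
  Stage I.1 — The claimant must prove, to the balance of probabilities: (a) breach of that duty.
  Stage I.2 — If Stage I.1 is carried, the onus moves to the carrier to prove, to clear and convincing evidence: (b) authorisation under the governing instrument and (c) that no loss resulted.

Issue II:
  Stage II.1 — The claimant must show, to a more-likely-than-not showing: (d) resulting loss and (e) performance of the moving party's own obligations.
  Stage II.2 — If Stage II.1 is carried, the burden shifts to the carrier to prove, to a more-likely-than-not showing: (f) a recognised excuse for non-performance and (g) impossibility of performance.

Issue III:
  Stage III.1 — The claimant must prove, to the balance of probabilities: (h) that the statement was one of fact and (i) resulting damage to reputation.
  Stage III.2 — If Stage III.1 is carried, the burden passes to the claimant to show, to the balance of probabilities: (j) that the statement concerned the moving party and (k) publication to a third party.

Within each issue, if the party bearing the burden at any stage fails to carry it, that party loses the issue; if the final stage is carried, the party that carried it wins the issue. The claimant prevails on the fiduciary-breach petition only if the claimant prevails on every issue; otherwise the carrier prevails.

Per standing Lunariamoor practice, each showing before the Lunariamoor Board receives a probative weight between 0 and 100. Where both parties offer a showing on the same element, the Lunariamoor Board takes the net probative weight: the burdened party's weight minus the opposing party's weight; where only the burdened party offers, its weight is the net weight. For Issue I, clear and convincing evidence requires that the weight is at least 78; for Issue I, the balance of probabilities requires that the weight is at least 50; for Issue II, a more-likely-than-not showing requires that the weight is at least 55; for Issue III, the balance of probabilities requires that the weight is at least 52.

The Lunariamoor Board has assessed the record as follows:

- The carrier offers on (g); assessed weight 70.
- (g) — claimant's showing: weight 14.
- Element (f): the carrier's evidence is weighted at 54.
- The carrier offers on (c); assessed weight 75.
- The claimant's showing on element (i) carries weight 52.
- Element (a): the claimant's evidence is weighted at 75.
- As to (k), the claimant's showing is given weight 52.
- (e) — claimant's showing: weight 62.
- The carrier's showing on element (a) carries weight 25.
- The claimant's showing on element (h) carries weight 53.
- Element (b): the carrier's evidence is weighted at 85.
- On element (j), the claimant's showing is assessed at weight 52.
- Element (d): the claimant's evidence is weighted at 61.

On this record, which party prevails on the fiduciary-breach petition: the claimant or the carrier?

— Issue I —
At Stage I.1 the claimant must meet the balance of probabilities (weight is at least 50): on (a) the weight is 75 less the opposing 25 gives net 50, ≥ 50, so (a) meets the standard.
  Stage I.1 is satisfied; the onus moves to the carrier.
At Stage I.2 the carrier must meet clear and convincing evidence (weight is at least 78): on (b) the weight is 85, which does reach 78, so (b) meets the standard; on (c) the weight is 75, < 78, so (c) does not meet the standard.
  The carrier does not carry Stage I.2.
So the claimant prevails on this issue.
— Issue II —
At Stage II.1 the claimant must meet a more-likely-than-not showing (weight is at least 55): on (d) the weight is 61, ≥ 55, so (d) meets the standard; on (e) the weight is 62, ≥ 55, so (e) meets the standard.
  Stage II.1 is satisfied; the onus moves to the carrier.
At Stage II.2 the carrier must meet a more-likely-than-not showing (weight is at least 55): on (f) the weight is 54, which does not reach 55, so (f) does not meet the standard; on (g) the weight is 70 less the opposing 14 gives net 56, ≥ 55, so (g) meets the standard.
  Not every element is met, so the carrier fails to carry Stage II.2.
So the claimant prevails on this issue.
— Issue III —
At Stage III.1 the claimant must meet the balance of probabilities (weight is at least 52): on (h) the weight is 53, which does reach 52, so (h) meets the standard; on (i) the weight is 52, which does reach 52, so (i) meets the standard.
  Stage III.1 carried; the burden remains with the claimant.
At Stage III.2 the claimant must meet the balance of probabilities (weight is at least 52): on (j) the weight is 52, which does reach 52, so (j) meets the standard; on (k) the weight is 52, ≥ 52, so (k) meets the standard.
  All elements met at the final stage.
All stages carried — the claimant prevails on this issue.
Per-issue: Issue I → claimant; Issue II → claimant; Issue III → claimant. The claimant must prevail on every issue; overall, the claimant prevails.

claimant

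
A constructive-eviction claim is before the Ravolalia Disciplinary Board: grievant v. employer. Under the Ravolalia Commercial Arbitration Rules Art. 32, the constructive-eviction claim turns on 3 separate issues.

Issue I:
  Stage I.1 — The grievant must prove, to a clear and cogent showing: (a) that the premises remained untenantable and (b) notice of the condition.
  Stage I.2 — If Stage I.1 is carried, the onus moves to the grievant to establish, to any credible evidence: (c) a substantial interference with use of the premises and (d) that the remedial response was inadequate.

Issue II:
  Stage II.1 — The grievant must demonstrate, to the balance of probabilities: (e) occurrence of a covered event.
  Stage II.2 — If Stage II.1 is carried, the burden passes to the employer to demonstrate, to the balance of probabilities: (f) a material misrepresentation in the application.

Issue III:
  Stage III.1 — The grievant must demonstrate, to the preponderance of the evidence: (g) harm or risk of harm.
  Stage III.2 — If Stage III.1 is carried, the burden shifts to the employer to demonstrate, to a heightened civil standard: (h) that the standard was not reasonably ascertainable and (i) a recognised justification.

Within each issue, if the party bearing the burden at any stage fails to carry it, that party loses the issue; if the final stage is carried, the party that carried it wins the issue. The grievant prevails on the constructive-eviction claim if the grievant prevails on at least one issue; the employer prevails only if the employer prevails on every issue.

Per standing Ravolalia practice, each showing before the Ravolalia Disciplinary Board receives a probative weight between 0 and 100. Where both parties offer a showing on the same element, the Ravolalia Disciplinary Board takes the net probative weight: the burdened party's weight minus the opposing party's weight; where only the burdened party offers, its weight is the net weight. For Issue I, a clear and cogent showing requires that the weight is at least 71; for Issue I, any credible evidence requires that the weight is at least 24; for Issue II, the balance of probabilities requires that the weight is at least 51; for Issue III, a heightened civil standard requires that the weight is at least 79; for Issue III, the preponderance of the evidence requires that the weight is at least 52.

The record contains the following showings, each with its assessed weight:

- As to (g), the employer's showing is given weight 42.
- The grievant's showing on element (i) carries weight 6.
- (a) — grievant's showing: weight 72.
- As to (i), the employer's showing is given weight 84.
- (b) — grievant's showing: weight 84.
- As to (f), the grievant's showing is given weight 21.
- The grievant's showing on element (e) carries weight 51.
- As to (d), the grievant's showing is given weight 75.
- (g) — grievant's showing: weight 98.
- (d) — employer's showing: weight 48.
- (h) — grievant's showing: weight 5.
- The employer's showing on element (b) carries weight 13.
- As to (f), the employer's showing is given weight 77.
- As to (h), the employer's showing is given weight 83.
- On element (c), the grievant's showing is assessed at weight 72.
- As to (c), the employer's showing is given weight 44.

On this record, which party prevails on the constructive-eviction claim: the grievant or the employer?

grievant

— Issue I —
Stage I.1 (grievant, a clear and cogent showing, weight is at least 71): (a) 72 ≥ 71 — meets; (b) net 84−13=71 ≥ 71 — meets.
  Stage I.1 is satisfied; the grievant continues to bear the burden.
Stage I.2 (grievant, any credible evidence, weight is at least 24): (c) net 72−44=28 ≥ 24 — meets; (d) net 75−48=27 ≥ 24 — meets.
  The grievant carries the last stage.
All stages carried — the grievant prevails on this issue.
— Issue II —
At Stage II.1 the grievant must meet the balance of probabilities (weight is at least 51): on (e) the weight is 51, ≥ 51, so (e) meets the standard.
  Stage II.1 carried; the burden shifts to the employer.
At Stage II.2 the employer must meet the balance of probabilities (weight is at least 51): on (f) the weight is 77 less the opposing 21 gives net 56, which does reach 51, so (f) meets the standard.
  The employer carries the last stage.
With every stage satisfied, the employer prevails on this issue.
— Issue III —
Stage III.1 (grievant, the preponderance of the evidence, weight is at least 52): (g) net 98−42=56 ≥ 52 — meets.
  Stage III.1 is satisfied; the onus moves to the employer.
Stage III.2 (employer, a heightened civil standard, weight is at least 79): (h) net 83−5=78 < 79 — fails; (i) net 84−6=78 < 79 — fails.
  The employer does not carry Stage III.2.
The analysis ends at Stage III.2; the grievant prevails on this issue.
Per-issue: Issue I → grievant; Issue II → employer; Issue III → grievant. The grievant must prevail on at least one issue; overall, the grievant prevails.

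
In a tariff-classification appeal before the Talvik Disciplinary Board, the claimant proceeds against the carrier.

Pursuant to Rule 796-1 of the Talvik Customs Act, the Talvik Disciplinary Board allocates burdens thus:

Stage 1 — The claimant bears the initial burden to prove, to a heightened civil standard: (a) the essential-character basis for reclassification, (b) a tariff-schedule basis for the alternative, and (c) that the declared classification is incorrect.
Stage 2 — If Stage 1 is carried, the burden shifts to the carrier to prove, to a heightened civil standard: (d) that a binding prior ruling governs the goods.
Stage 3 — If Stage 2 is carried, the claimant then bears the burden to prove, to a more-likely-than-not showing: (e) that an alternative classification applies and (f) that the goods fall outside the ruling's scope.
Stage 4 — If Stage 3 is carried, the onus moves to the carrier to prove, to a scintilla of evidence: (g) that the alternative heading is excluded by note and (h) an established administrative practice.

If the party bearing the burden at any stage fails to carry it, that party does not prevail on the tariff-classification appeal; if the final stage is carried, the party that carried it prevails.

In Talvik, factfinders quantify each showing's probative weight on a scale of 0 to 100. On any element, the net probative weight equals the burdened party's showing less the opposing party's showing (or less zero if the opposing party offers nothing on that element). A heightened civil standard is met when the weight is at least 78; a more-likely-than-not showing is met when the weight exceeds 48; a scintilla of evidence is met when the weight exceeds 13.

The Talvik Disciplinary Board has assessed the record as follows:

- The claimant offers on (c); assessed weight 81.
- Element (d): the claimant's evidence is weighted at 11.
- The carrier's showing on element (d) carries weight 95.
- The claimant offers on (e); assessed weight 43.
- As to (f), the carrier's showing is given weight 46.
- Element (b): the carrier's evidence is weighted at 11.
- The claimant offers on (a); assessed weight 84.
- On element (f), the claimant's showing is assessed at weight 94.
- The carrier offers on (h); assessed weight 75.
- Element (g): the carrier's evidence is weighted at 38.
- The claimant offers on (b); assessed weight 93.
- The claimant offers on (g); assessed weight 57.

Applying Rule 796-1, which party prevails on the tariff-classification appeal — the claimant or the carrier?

At Stage 1 the claimant must meet a heightened civil standard (weight is at least 78): on (a) the weight is 84, which does reach 78, so (a) meets the standard; on (b) the weight is 93 less the opposing 11 gives net 82, which does reach 78, so (b) meets the standard; on (c) the weight is 81, ≥ 78, so (c) meets the standard.
  Stage 1 is satisfied; the onus moves to the carrier.
At Stage 2 the carrier must meet a heightened civil standard (weight is at least 78): on (d) the weight is 95 less the opposing 11 gives net 84, ≥ 78, so (d) meets the standard.
  All elements met. The burden passes to the claimant.
At Stage 3 the claimant must meet a more-likely-than-not showing (weight exceeds 48): on (e) the weight is 43, ≤ 48, so (e) does not meet the standard; on (f) the weight is 94 less the opposing 46 gives net 48, which does not exceed 48, so (f) does not meet the standard.
  The claimant does not carry Stage 3.
So the carrier prevails.

carrier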